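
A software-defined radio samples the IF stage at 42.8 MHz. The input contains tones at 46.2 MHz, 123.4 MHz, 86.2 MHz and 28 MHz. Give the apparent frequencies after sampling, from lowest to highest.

fs/2 = 21.4 MHz.
46.2 MHz mod fs = 3.4 MHz.
3.4 MHz ≤ fs/2 = 21.4 MHz, appears at 3.4 MHz.
123.4 MHz mod fs = 37.8 MHz.
37.8 MHz > fs/2 = 21.4 MHz, folds to fs − 37.8 MHz = 5 MHz.
86.2 MHz mod fs = 0.6 MHz.
0.6 MHz ≤ fs/2 = 21.4 MHz, appears at 0.6 MHz.
28 MHz > fs/2 = 21.4 MHz, folds to fs − 28 MHz = 14.8 MHz.
Distinct values: {0.6 MHz, 3.4 MHz, 5 MHz, 14.8 MHz}.

0.6 MHz, 3.4 MHz, 5 MHz, 14.8 MHz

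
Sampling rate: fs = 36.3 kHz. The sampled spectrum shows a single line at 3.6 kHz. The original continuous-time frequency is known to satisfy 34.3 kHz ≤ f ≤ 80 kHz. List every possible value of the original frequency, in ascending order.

Frequencies that alias to 3.6 kHz are k·fs ± 3.6 kHz for integer k ≥ 0.
k=0: 3.6 kHz.
k=1: 32.7 kHz, 39.9 kHz.
k=2: 69 kHz, 76.2 kHz.
k=3: 105.3 kHz, 112.5 kHz.
Within [34.3 kHz, 80 kHz]: 39.9 kHz, 69 kHz, 76.2 kHz.

39.9 kHz, 69 kHz, 76.2 kHz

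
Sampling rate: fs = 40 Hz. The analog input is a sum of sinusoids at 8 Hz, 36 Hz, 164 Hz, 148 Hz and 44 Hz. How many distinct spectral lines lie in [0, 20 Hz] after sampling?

fs/2 = 20 Hz.
8 Hz ≤ fs/2 = 20 Hz, passes unchanged.
36 Hz > fs/2 = 20 Hz, folds to fs − 36 Hz = 4 Hz.
164 Hz mod fs = 4 Hz.
4 Hz ≤ fs/2 = 20 Hz, appears at 4 Hz.
148 Hz mod fs = 28 Hz.
28 Hz > fs/2 = 20 Hz, folds to fs − 28 Hz = 12 Hz.
44 Hz mod fs = 4 Hz.
4 Hz ≤ fs/2 = 20 Hz, appears at 4 Hz.
Distinct values: {4 Hz, 8 Hz, 12 Hz} → 3.

3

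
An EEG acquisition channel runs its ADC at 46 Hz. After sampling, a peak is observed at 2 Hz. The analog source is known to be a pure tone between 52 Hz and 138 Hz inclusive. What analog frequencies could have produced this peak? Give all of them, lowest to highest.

Frequencies that alias to 2 Hz are k·fs ± 2 Hz for integer k ≥ 0.
k=0: 2 Hz.
k=1: 44 Hz, 48 Hz.
k=2: 90 Hz, 94 Hz.
k=3: 136 Hz, 140 Hz.
k=4: 182 Hz, 186 Hz.
Within [52 Hz, 138 Hz]: 90 Hz, 94 Hz, 136 Hz.

90 Hz, 94 Hz, 136 Hz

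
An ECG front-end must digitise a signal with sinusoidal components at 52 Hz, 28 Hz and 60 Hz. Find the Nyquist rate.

120 Hz

Highest-frequency component: 60 Hz.
Nyquist rate = 2 × 60 Hz = 120 Hz.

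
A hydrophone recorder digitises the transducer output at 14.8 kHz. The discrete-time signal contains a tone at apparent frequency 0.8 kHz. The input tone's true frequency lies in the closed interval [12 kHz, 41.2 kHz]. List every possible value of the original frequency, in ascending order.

14 kHz, 15.6 kHz, 28.8 kHz, 30.4 kHz

Frequencies that alias to 0.8 kHz are k·fs ± 0.8 kHz for integer k ≥ 0.
k=0: 0.8 kHz.
k=1: 14 kHz, 15.6 kHz.
k=2: 28.8 kHz, 30.4 kHz.
k=3: 43.6 kHz, 45.2 kHz.
Within [12 kHz, 41.2 kHz]: 14 kHz, 15.6 kHz, 28.8 kHz, 30.4 kHz.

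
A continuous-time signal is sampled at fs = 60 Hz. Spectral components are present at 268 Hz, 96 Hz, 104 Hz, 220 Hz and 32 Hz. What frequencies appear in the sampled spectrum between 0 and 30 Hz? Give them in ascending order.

fs/2 = 30 Hz.
268 Hz mod fs = 28 Hz.
28 Hz ≤ fs/2 = 30 Hz, appears at 28 Hz.
96 Hz mod fs = 36 Hz.
36 Hz > fs/2 = 30 Hz, folds to fs − 36 Hz = 24 Hz.
104 Hz mod fs = 44 Hz.
44 Hz > fs/2 = 30 Hz, folds to fs − 44 Hz = 16 Hz.
220 Hz mod fs = 40 Hz.
40 Hz > fs/2 = 30 Hz, folds to fs − 40 Hz = 20 Hz.
32 Hz > fs/2 = 30 Hz, folds to fs − 32 Hz = 28 Hz.
Distinct values: {16 Hz, 20 Hz, 24 Hz, 28 Hz}.

16 Hz, 20 Hz, 24 Hz, 28 Hz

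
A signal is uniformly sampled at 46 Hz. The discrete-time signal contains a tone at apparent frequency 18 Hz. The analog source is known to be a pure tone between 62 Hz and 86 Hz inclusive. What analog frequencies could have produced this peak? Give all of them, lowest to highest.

Frequencies that alias to 18 Hz are k·fs ± 18 Hz for integer k ≥ 0.
k=0: 18 Hz.
k=1: 28 Hz, 64 Hz.
k=2: 74 Hz, 110 Hz.
k=3: 120 Hz, 156 Hz.
Within [62 Hz, 86 Hz]: 64 Hz, 74 Hz.

64 Hz, 74 Hz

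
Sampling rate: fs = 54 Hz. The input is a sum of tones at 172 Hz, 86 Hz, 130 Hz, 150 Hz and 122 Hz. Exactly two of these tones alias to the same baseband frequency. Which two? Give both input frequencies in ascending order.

86 Hz, 130 Hz

fs/2 = 27 Hz.
172 Hz mod fs = 10 Hz.
10 Hz ≤ fs/2 = 27 Hz, appears at 10 Hz.
86 Hz mod fs = 32 Hz.
32 Hz > fs/2 = 27 Hz, folds to fs − 32 Hz = 22 Hz.
130 Hz mod fs = 22 Hz.
22 Hz ≤ fs/2 = 27 Hz, appears at 22 Hz.
150 Hz mod fs = 42 Hz.
42 Hz > fs/2 = 27 Hz, folds to fs − 42 Hz = 12 Hz.
122 Hz mod fs = 14 Hz.
14 Hz ≤ fs/2 = 27 Hz, appears at 14 Hz.
86 Hz and 130 Hz both map to 22 Hz.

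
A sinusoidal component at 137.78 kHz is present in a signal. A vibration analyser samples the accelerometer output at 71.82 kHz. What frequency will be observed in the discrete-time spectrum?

5.86 kHz

137.78 kHz mod fs = 65.96 kHz.
65.96 kHz > fs/2 = 35.91 kHz, folds to fs − 65.96 kHz = 5.86 kHz.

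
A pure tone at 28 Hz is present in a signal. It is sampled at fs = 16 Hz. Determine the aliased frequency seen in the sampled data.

4 Hz

28 Hz mod fs = 12 Hz.
12 Hz > fs/2 = 8 Hz, folds to fs − 12 Hz = 4 Hz.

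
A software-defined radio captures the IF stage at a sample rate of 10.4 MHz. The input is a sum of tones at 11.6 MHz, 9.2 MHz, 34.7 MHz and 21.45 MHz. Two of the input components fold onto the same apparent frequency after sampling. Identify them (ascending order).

9.2 MHz, 11.6 MHz

fs/2 = 5.2 MHz.
11.6 MHz mod fs = 1.2 MHz.
1.2 MHz ≤ fs/2 = 5.2 MHz, appears at 1.2 MHz.
9.2 MHz > fs/2 = 5.2 MHz, folds to fs − 9.2 MHz = 1.2 MHz.
34.7 MHz mod fs = 3.5 MHz.
3.5 MHz ≤ fs/2 = 5.2 MHz, appears at 3.5 MHz.
21.45 MHz mod fs = 0.65 MHz.
0.65 MHz ≤ fs/2 = 5.2 MHz, appears at 0.65 MHz.
9.2 MHz and 11.6 MHz both map to 1.2 MHz.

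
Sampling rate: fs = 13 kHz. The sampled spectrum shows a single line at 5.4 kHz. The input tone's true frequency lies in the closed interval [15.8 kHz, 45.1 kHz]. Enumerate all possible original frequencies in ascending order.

18.4 kHz, 20.6 kHz, 31.4 kHz, 33.6 kHz, 44.4 kHz

Frequencies that alias to 5.4 kHz are k·fs ± 5.4 kHz for integer k ≥ 0.
k=0: 5.4 kHz.
k=1: 7.6 kHz, 18.4 kHz.
k=2: 20.6 kHz, 31.4 kHz.
k=3: 33.6 kHz, 44.4 kHz.
k=4: 46.6 kHz, 57.4 kHz.
Within [15.8 kHz, 45.1 kHz]: 18.4 kHz, 20.6 kHz, 31.4 kHz, 33.6 kHz, 44.4 kHz.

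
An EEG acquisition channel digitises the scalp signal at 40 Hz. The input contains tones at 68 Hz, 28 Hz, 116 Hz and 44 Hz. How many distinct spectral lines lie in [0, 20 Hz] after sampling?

2

fs/2 = 20 Hz.
68 Hz mod fs = 28 Hz.
28 Hz > fs/2 = 20 Hz, folds to fs − 28 Hz = 12 Hz.
28 Hz > fs/2 = 20 Hz, folds to fs − 28 Hz = 12 Hz.
116 Hz mod fs = 36 Hz.
36 Hz > fs/2 = 20 Hz, folds to fs − 36 Hz = 4 Hz.
44 Hz mod fs = 4 Hz.
4 Hz ≤ fs/2 = 20 Hz, appears at 4 Hz.
Distinct values: {4 Hz, 12 Hz} → 2.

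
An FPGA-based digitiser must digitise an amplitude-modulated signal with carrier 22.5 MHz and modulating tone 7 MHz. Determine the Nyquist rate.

AM sidebands sit at fc ± fm = 15.5 MHz and 29.5 MHz.
Highest-frequency component: 29.5 MHz.
Nyquist rate = 2 × 29.5 MHz = 59 MHz.

59 MHz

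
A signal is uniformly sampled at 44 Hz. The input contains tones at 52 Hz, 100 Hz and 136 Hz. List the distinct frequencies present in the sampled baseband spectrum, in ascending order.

fs/2 = 22 Hz.
52 Hz mod fs = 8 Hz.
8 Hz ≤ fs/2 = 22 Hz, appears at 8 Hz.
100 Hz mod fs = 12 Hz.
12 Hz ≤ fs/2 = 22 Hz, appears at 12 Hz.
136 Hz mod fs = 4 Hz.
4 Hz ≤ fs/2 = 22 Hz, appears at 4 Hz.
Distinct values: {4 Hz, 8 Hz, 12 Hz}.

4 Hz, 8 Hz, 12 Hz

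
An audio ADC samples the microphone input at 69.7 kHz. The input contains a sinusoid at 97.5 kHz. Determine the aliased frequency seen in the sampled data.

97.5 kHz mod fs = 27.8 kHz.
27.8 kHz ≤ fs/2 = 34.85 kHz, appears at 27.8 kHz.

27.8 kHz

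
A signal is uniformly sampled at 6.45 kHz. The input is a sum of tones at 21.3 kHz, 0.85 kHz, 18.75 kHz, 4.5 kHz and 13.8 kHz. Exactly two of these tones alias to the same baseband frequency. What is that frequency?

1.95 kHz

fs/2 = 3.225 kHz.
21.3 kHz mod fs = 1.95 kHz.
1.95 kHz ≤ fs/2 = 3.225 kHz, appears at 1.95 kHz.
0.85 kHz ≤ fs/2 = 3.225 kHz, passes unchanged.
18.75 kHz mod fs = 5.85 kHz.
5.85 kHz > fs/2 = 3.225 kHz, folds to fs − 5.85 kHz = 0.6 kHz.
4.5 kHz > fs/2 = 3.225 kHz, folds to fs − 4.5 kHz = 1.95 kHz.
13.8 kHz mod fs = 0.9 kHz.
0.9 kHz ≤ fs/2 = 3.225 kHz, appears at 0.9 kHz.
4.5 kHz and 21.3 kHz both map to 1.95 kHz.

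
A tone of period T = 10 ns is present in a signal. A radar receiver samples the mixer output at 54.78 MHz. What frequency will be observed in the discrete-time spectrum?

T = 10 ns → f = 1/T = 100 MHz.
100 MHz mod fs = 45.22 MHz.
45.22 MHz > fs/2 = 27.39 MHz, folds to fs − 45.22 MHz = 9.56 MHz.

9.56 MHz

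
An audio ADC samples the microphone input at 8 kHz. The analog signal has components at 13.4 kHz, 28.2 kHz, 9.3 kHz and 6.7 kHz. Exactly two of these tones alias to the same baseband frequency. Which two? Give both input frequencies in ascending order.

6.7 kHz, 9.3 kHz

fs/2 = 4 kHz.
13.4 kHz mod fs = 5.4 kHz.
5.4 kHz > fs/2 = 4 kHz, folds to fs − 5.4 kHz = 2.6 kHz.
28.2 kHz mod fs = 4.2 kHz.
4.2 kHz > fs/2 = 4 kHz, folds to fs − 4.2 kHz = 3.8 kHz.
9.3 kHz mod fs = 1.3 kHz.
1.3 kHz ≤ fs/2 = 4 kHz, appears at 1.3 kHz.
6.7 kHz > fs/2 = 4 kHz, folds to fs − 6.7 kHz = 1.3 kHz.
6.7 kHz and 9.3 kHz both map to 1.3 kHz.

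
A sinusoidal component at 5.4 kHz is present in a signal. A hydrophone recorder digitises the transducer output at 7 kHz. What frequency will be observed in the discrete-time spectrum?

1.6 kHz

5.4 kHz > fs/2 = 3.5 kHz, folds to fs − 5.4 kHz = 1.6 kHz.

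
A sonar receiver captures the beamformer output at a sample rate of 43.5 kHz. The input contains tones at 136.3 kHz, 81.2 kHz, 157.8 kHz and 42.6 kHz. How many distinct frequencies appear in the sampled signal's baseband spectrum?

3

fs/2 = 21.75 kHz.
136.3 kHz mod fs = 5.8 kHz.
5.8 kHz ≤ fs/2 = 21.75 kHz, appears at 5.8 kHz.
81.2 kHz mod fs = 37.7 kHz.
37.7 kHz > fs/2 = 21.75 kHz, folds to fs − 37.7 kHz = 5.8 kHz.
157.8 kHz mod fs = 27.3 kHz.
27.3 kHz > fs/2 = 21.75 kHz, folds to fs − 27.3 kHz = 16.2 kHz.
42.6 kHz > fs/2 = 21.75 kHz, folds to fs − 42.6 kHz = 0.9 kHz.
Distinct values: {0.9 kHz, 5.8 kHz, 16.2 kHz} → 3.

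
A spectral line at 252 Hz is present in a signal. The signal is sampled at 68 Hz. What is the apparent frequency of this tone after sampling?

252 Hz mod fs = 48 Hz.
48 Hz > fs/2 = 34 Hz, folds to fs − 48 Hz = 20 Hz.

20 Hz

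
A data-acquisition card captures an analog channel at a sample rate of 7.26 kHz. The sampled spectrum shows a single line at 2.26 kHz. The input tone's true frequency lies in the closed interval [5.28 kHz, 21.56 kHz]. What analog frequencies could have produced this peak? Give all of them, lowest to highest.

9.52 kHz, 12.26 kHz, 16.78 kHz, 19.52 kHz

Frequencies that alias to 2.26 kHz are k·fs ± 2.26 kHz for integer k ≥ 0.
k=0: 2.26 kHz.
k=1: 5 kHz, 9.52 kHz.
k=2: 12.26 kHz, 16.78 kHz.
k=3: 19.52 kHz, 24.04 kHz.
k=4: 26.78 kHz, 31.3 kHz.
Within [5.28 kHz, 21.56 kHz]: 9.52 kHz, 12.26 kHz, 16.78 kHz, 19.52 kHz.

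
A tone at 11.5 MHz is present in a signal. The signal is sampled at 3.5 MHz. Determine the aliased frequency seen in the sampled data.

1 MHz

11.5 MHz mod fs = 1 MHz.
1 MHz ≤ fs/2 = 1.75 MHz, appears at 1 MHz.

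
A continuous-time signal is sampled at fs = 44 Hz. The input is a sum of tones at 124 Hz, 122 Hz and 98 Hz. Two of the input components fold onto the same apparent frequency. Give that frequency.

fs/2 = 22 Hz.
124 Hz mod fs = 36 Hz.
36 Hz > fs/2 = 22 Hz, folds to fs − 36 Hz = 8 Hz.
122 Hz mod fs = 34 Hz.
34 Hz > fs/2 = 22 Hz, folds to fs − 34 Hz = 10 Hz.
98 Hz mod fs = 10 Hz.
10 Hz ≤ fs/2 = 22 Hz, appears at 10 Hz.
98 Hz and 122 Hz both map to 10 Hz.

10 Hz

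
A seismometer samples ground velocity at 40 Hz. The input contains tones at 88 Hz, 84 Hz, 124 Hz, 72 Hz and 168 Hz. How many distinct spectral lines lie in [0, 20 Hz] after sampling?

fs/2 = 20 Hz.
88 Hz mod fs = 8 Hz.
8 Hz ≤ fs/2 = 20 Hz, appears at 8 Hz.
84 Hz mod fs = 4 Hz.
4 Hz ≤ fs/2 = 20 Hz, appears at 4 Hz.
124 Hz mod fs = 4 Hz.
4 Hz ≤ fs/2 = 20 Hz, appears at 4 Hz.
72 Hz mod fs = 32 Hz.
32 Hz > fs/2 = 20 Hz, folds to fs − 32 Hz = 8 Hz.
168 Hz mod fs = 8 Hz.
8 Hz ≤ fs/2 = 20 Hz, appears at 8 Hz.
Distinct values: {4 Hz, 8 Hz} → 2.

2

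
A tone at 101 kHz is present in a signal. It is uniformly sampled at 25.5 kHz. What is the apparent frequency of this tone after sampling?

101 kHz mod fs = 24.5 kHz.
24.5 kHz > fs/2 = 12.75 kHz, folds to fs − 24.5 kHz = 1 kHz.

1 kHz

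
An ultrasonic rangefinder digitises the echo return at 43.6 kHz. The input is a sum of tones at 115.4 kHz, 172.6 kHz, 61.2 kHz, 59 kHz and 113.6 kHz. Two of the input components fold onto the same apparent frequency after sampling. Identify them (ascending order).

59 kHz, 115.4 kHz

fs/2 = 21.8 kHz.
115.4 kHz mod fs = 28.2 kHz.
28.2 kHz > fs/2 = 21.8 kHz, folds to fs − 28.2 kHz = 15.4 kHz.
172.6 kHz mod fs = 41.8 kHz.
41.8 kHz > fs/2 = 21.8 kHz, folds to fs − 41.8 kHz = 1.8 kHz.
61.2 kHz mod fs = 17.6 kHz.
17.6 kHz ≤ fs/2 = 21.8 kHz, appears at 17.6 kHz.
59 kHz mod fs = 15.4 kHz.
15.4 kHz ≤ fs/2 = 21.8 kHz, appears at 15.4 kHz.
113.6 kHz mod fs = 26.4 kHz.
26.4 kHz > fs/2 = 21.8 kHz, folds to fs − 26.4 kHz = 17.2 kHz.
59 kHz and 115.4 kHz both map to 15.4 kHz.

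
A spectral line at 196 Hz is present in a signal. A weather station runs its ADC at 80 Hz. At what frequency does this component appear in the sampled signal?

36 Hz

196 Hz mod fs = 36 Hz.
36 Hz ≤ fs/2 = 40 Hz, appears at 36 Hz.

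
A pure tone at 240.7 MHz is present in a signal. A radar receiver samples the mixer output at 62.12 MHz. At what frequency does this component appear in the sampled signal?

7.78 MHz

240.7 MHz mod fs = 54.34 MHz.
54.34 MHz > fs/2 = 31.06 MHz, folds to fs − 54.34 MHz = 7.78 MHz.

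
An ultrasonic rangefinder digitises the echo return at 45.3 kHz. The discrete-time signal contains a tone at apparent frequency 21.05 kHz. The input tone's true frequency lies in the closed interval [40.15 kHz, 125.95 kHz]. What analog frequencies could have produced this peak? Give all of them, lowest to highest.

66.35 kHz, 69.55 kHz, 111.65 kHz, 114.85 kHz

Frequencies that alias to 21.05 kHz are k·fs ± 21.05 kHz for integer k ≥ 0.
k=0: 21.05 kHz.
k=1: 24.25 kHz, 66.35 kHz.
k=2: 69.55 kHz, 111.65 kHz.
k=3: 114.85 kHz, 156.95 kHz.
k=4: 160.15 kHz, 202.25 kHz.
Within [40.15 kHz, 125.95 kHz]: 66.35 kHz, 69.55 kHz, 111.65 kHz, 114.85 kHz.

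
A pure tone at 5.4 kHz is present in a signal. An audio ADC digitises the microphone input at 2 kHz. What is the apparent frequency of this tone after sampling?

5.4 kHz mod fs = 1.4 kHz.
1.4 kHz > fs/2 = 1 kHz, folds to fs − 1.4 kHz = 0.6 kHz.

0.6 kHz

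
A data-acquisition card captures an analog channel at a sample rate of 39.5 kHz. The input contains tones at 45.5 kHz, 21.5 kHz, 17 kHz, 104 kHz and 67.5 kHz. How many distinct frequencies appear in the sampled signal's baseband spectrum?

fs/2 = 19.75 kHz.
45.5 kHz mod fs = 6 kHz.
6 kHz ≤ fs/2 = 19.75 kHz, appears at 6 kHz.
21.5 kHz > fs/2 = 19.75 kHz, folds to fs − 21.5 kHz = 18 kHz.
17 kHz ≤ fs/2 = 19.75 kHz, passes unchanged.
104 kHz mod fs = 25 kHz.
25 kHz > fs/2 = 19.75 kHz, folds to fs − 25 kHz = 14.5 kHz.
67.5 kHz mod fs = 28 kHz.
28 kHz > fs/2 = 19.75 kHz, folds to fs − 28 kHz = 11.5 kHz.
Distinct values: {6 kHz, 11.5 kHz, 14.5 kHz, 17 kHz, 18 kHz} → 5.

5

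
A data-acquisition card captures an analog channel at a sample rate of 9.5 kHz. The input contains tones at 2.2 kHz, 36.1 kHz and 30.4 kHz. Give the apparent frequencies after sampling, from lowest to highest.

fs/2 = 4.75 kHz.
2.2 kHz ≤ fs/2 = 4.75 kHz, passes unchanged.
36.1 kHz mod fs = 7.6 kHz.
7.6 kHz > fs/2 = 4.75 kHz, folds to fs − 7.6 kHz = 1.9 kHz.
30.4 kHz mod fs = 1.9 kHz.
1.9 kHz ≤ fs/2 = 4.75 kHz, appears at 1.9 kHz.
Distinct values: {1.9 kHz, 2.2 kHz}.

1.9 kHz, 2.2 kHz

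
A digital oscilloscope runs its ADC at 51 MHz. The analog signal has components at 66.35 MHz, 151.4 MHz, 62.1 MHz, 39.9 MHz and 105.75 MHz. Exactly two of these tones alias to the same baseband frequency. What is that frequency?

11.1 MHz

fs/2 = 25.5 MHz.
66.35 MHz mod fs = 15.35 MHz.
15.35 MHz ≤ fs/2 = 25.5 MHz, appears at 15.35 MHz.
151.4 MHz mod fs = 49.4 MHz.
49.4 MHz > fs/2 = 25.5 MHz, folds to fs − 49.4 MHz = 1.6 MHz.
62.1 MHz mod fs = 11.1 MHz.
11.1 MHz ≤ fs/2 = 25.5 MHz, appears at 11.1 MHz.
39.9 MHz > fs/2 = 25.5 MHz, folds to fs − 39.9 MHz = 11.1 MHz.
105.75 MHz mod fs = 3.75 MHz.
3.75 MHz ≤ fs/2 = 25.5 MHz, appears at 3.75 MHz.
39.9 MHz and 62.1 MHz both map to 11.1 MHz.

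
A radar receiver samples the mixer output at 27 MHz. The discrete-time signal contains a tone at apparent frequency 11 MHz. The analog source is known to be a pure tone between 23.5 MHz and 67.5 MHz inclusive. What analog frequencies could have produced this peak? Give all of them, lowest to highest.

38 MHz, 43 MHz, 65 MHz

Frequencies that alias to 11 MHz are k·fs ± 11 MHz for integer k ≥ 0.
k=0: 11 MHz.
k=1: 16 MHz, 38 MHz.
k=2: 43 MHz, 65 MHz.
k=3: 70 MHz, 92 MHz.
Within [23.5 MHz, 67.5 MHz]: 38 MHz, 43 MHz, 65 MHz.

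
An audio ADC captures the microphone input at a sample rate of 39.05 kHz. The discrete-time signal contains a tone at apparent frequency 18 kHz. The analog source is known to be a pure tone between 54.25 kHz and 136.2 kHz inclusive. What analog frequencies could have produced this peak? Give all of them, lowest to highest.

Frequencies that alias to 18 kHz are k·fs ± 18 kHz for integer k ≥ 0.
k=0: 18 kHz.
k=1: 21.05 kHz, 57.05 kHz.
k=2: 60.1 kHz, 96.1 kHz.
k=3: 99.15 kHz, 135.15 kHz.
k=4: 138.2 kHz, 174.2 kHz.
Within [54.25 kHz, 136.2 kHz]: 57.05 kHz, 60.1 kHz, 96.1 kHz, 99.15 kHz, 135.15 kHz.

57.05 kHz, 60.1 kHz, 96.1 kHz, 99.15 kHz, 135.15 kHz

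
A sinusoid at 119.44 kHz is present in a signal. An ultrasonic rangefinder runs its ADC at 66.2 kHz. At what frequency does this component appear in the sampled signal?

12.96 kHz

119.44 kHz mod fs = 53.24 kHz.
53.24 kHz > fs/2 = 33.1 kHz, folds to fs − 53.24 kHz = 12.96 kHz.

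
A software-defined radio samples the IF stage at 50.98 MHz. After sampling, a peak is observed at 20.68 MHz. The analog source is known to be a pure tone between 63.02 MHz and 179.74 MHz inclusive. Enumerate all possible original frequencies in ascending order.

71.66 MHz, 81.28 MHz, 122.64 MHz, 132.26 MHz, 173.62 MHz

Frequencies that alias to 20.68 MHz are k·fs ± 20.68 MHz for integer k ≥ 0.
k=0: 20.68 MHz.
k=1: 30.3 MHz, 71.66 MHz.
k=2: 81.28 MHz, 122.64 MHz.
k=3: 132.26 MHz, 173.62 MHz.
k=4: 183.24 MHz, 224.6 MHz.
Within [63.02 MHz, 179.74 MHz]: 71.66 MHz, 81.28 MHz, 122.64 MHz, 132.26 MHz, 173.62 MHz.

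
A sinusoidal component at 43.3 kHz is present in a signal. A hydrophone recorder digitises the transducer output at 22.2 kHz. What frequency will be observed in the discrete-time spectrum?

43.3 kHz mod fs = 21.1 kHz.
21.1 kHz > fs/2 = 11.1 kHz, folds to fs − 21.1 kHz = 1.1 kHz.

1.1 kHz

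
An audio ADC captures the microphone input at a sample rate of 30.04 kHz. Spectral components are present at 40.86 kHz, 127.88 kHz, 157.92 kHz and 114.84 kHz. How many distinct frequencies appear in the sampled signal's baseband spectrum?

fs/2 = 15.02 kHz.
40.86 kHz mod fs = 10.82 kHz.
10.82 kHz ≤ fs/2 = 15.02 kHz, appears at 10.82 kHz.
127.88 kHz mod fs = 7.72 kHz.
7.72 kHz ≤ fs/2 = 15.02 kHz, appears at 7.72 kHz.
157.92 kHz mod fs = 7.72 kHz.
7.72 kHz ≤ fs/2 = 15.02 kHz, appears at 7.72 kHz.
114.84 kHz mod fs = 24.72 kHz.
24.72 kHz > fs/2 = 15.02 kHz, folds to fs − 24.72 kHz = 5.32 kHz.
Distinct values: {5.32 kHz, 7.72 kHz, 10.82 kHz} → 3.

3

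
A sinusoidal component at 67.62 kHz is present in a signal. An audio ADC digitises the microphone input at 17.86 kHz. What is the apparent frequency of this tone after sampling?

67.62 kHz mod fs = 14.04 kHz.
14.04 kHz > fs/2 = 8.93 kHz, folds to fs − 14.04 kHz = 3.82 kHz.

3.82 kHz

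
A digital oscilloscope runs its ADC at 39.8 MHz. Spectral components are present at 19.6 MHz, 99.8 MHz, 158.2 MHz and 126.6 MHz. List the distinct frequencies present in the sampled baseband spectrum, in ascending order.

1 MHz, 7.2 MHz, 19.6 MHz

fs/2 = 19.9 MHz.
19.6 MHz ≤ fs/2 = 19.9 MHz, passes unchanged.
99.8 MHz mod fs = 20.2 MHz.
20.2 MHz > fs/2 = 19.9 MHz, folds to fs − 20.2 MHz = 19.6 MHz.
158.2 MHz mod fs = 38.8 MHz.
38.8 MHz > fs/2 = 19.9 MHz, folds to fs − 38.8 MHz = 1 MHz.
126.6 MHz mod fs = 7.2 MHz.
7.2 MHz ≤ fs/2 = 19.9 MHz, appears at 7.2 MHz.
Distinct values: {1 MHz, 7.2 MHz, 19.6 MHz}.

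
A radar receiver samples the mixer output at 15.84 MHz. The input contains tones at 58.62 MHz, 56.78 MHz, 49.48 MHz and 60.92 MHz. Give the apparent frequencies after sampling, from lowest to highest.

fs/2 = 7.92 MHz.
58.62 MHz mod fs = 11.1 MHz.
11.1 MHz > fs/2 = 7.92 MHz, folds to fs − 11.1 MHz = 4.74 MHz.
56.78 MHz mod fs = 9.26 MHz.
9.26 MHz > fs/2 = 7.92 MHz, folds to fs − 9.26 MHz = 6.58 MHz.
49.48 MHz mod fs = 1.96 MHz.
1.96 MHz ≤ fs/2 = 7.92 MHz, appears at 1.96 MHz.
60.92 MHz mod fs = 13.4 MHz.
13.4 MHz > fs/2 = 7.92 MHz, folds to fs − 13.4 MHz = 2.44 MHz.
Distinct values: {1.96 MHz, 2.44 MHz, 4.74 MHz, 6.58 MHz}.

1.96 MHz, 2.44 MHz, 4.74 MHz, 6.58 MHz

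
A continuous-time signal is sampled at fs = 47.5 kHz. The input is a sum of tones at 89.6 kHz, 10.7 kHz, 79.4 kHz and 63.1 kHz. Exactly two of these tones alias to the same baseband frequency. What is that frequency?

15.6 kHz

fs/2 = 23.75 kHz.
89.6 kHz mod fs = 42.1 kHz.
42.1 kHz > fs/2 = 23.75 kHz, folds to fs − 42.1 kHz = 5.4 kHz.
10.7 kHz ≤ fs/2 = 23.75 kHz, passes unchanged.
79.4 kHz mod fs = 31.9 kHz.
31.9 kHz > fs/2 = 23.75 kHz, folds to fs − 31.9 kHz = 15.6 kHz.
63.1 kHz mod fs = 15.6 kHz.
15.6 kHz ≤ fs/2 = 23.75 kHz, appears at 15.6 kHz.
63.1 kHz and 79.4 kHz both map to 15.6 kHz.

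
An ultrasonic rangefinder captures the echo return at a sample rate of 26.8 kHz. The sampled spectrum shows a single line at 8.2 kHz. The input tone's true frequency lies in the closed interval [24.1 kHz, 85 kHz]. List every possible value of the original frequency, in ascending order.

35 kHz, 45.4 kHz, 61.8 kHz, 72.2 kHz

Frequencies that alias to 8.2 kHz are k·fs ± 8.2 kHz for integer k ≥ 0.
k=0: 8.2 kHz.
k=1: 18.6 kHz, 35 kHz.
k=2: 45.4 kHz, 61.8 kHz.
k=3: 72.2 kHz, 88.6 kHz.
k=4: 99 kHz, 115.4 kHz.
Within [24.1 kHz, 85 kHz]: 35 kHz, 45.4 kHz, 61.8 kHz, 72.2 kHz.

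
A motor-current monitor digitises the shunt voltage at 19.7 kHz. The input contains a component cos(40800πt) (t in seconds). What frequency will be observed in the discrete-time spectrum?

0.7 kHz

ω = 40800π rad/s → f = ω/(2π) = 20400 Hz = 20.4 kHz.
20.4 kHz mod fs = 0.7 kHz.
0.7 kHz ≤ fs/2 = 9.85 kHz, appears at 0.7 kHz.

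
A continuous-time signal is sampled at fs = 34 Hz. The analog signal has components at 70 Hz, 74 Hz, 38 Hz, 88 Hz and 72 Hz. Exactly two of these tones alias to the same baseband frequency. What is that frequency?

fs/2 = 17 Hz.
70 Hz mod fs = 2 Hz.
2 Hz ≤ fs/2 = 17 Hz, appears at 2 Hz.
74 Hz mod fs = 6 Hz.
6 Hz ≤ fs/2 = 17 Hz, appears at 6 Hz.
38 Hz mod fs = 4 Hz.
4 Hz ≤ fs/2 = 17 Hz, appears at 4 Hz.
88 Hz mod fs = 20 Hz.
20 Hz > fs/2 = 17 Hz, folds to fs − 20 Hz = 14 Hz.
72 Hz mod fs = 4 Hz.
4 Hz ≤ fs/2 = 17 Hz, appears at 4 Hz.
38 Hz and 72 Hz both map to 4 Hz.

4 Hz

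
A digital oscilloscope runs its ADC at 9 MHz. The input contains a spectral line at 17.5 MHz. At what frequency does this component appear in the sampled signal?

17.5 MHz mod fs = 8.5 MHz.
8.5 MHz > fs/2 = 4.5 MHz, folds to fs − 8.5 MHz = 0.5 MHz.

0.5 MHz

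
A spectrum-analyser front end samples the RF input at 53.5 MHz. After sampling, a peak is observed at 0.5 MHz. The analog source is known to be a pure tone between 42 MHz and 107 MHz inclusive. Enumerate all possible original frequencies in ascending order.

Frequencies that alias to 0.5 MHz are k·fs ± 0.5 MHz for integer k ≥ 0.
k=0: 0.5 MHz.
k=1: 53 MHz, 54 MHz.
k=2: 106.5 MHz, 107.5 MHz.
k=3: 160 MHz, 161 MHz.
Within [42 MHz, 107 MHz]: 53 MHz, 54 MHz, 106.5 MHz.

53 MHz, 54 MHz, 106.5 MHz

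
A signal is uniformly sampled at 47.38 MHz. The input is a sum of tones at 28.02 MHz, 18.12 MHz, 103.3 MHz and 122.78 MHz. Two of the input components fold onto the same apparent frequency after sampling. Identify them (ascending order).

28.02 MHz, 122.78 MHz

fs/2 = 23.69 MHz.
28.02 MHz > fs/2 = 23.69 MHz, folds to fs − 28.02 MHz = 19.36 MHz.
18.12 MHz ≤ fs/2 = 23.69 MHz, passes unchanged.
103.3 MHz mod fs = 8.54 MHz.
8.54 MHz ≤ fs/2 = 23.69 MHz, appears at 8.54 MHz.
122.78 MHz mod fs = 28.02 MHz.
28.02 MHz > fs/2 = 23.69 MHz, folds to fs − 28.02 MHz = 19.36 MHz.
28.02 MHz and 122.78 MHz both map to 19.36 MHz.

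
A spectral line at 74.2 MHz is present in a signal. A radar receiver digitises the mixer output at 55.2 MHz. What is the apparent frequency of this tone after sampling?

19 MHz

74.2 MHz mod fs = 19 MHz.
19 MHz ≤ fs/2 = 27.6 MHz, appears at 19 MHz.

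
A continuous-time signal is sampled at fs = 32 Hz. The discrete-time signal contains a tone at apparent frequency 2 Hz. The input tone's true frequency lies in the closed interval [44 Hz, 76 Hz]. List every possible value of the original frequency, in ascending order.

62 Hz, 66 Hz

Frequencies that alias to 2 Hz are k·fs ± 2 Hz for integer k ≥ 0.
k=0: 2 Hz.
k=1: 30 Hz, 34 Hz.
k=2: 62 Hz, 66 Hz.
k=3: 94 Hz, 98 Hz.
Within [44 Hz, 76 Hz]: 62 Hz, 66 Hz.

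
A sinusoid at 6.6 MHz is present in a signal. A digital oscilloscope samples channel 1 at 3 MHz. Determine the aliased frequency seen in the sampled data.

0.6 MHz

6.6 MHz mod fs = 0.6 MHz.
0.6 MHz ≤ fs/2 = 1.5 MHz, appears at 0.6 MHz.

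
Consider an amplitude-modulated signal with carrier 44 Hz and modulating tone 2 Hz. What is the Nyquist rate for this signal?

AM sidebands sit at fc ± fm = 42 Hz and 46 Hz.
Highest-frequency component: 46 Hz.
Nyquist rate = 2 × 46 Hz = 92 Hz.

92 Hz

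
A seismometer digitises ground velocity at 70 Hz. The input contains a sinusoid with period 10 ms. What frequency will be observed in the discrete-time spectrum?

30 Hz

T = 10 ms → f = 1/T = 100 Hz.
100 Hz mod fs = 30 Hz.
30 Hz ≤ fs/2 = 35 Hz, appears at 30 Hz.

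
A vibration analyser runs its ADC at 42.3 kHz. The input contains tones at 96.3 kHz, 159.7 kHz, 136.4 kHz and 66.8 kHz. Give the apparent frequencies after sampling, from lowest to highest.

9.5 kHz, 11.7 kHz, 17.8 kHz

fs/2 = 21.15 kHz.
96.3 kHz mod fs = 11.7 kHz.
11.7 kHz ≤ fs/2 = 21.15 kHz, appears at 11.7 kHz.
159.7 kHz mod fs = 32.8 kHz.
32.8 kHz > fs/2 = 21.15 kHz, folds to fs − 32.8 kHz = 9.5 kHz.
136.4 kHz mod fs = 9.5 kHz.
9.5 kHz ≤ fs/2 = 21.15 kHz, appears at 9.5 kHz.
66.8 kHz mod fs = 24.5 kHz.
24.5 kHz > fs/2 = 21.15 kHz, folds to fs − 24.5 kHz = 17.8 kHz.
Distinct values: {9.5 kHz, 11.7 kHz, 17.8 kHz}.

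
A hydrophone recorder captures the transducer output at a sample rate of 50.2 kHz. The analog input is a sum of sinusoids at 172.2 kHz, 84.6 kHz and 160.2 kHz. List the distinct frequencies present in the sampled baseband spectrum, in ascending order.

fs/2 = 25.1 kHz.
172.2 kHz mod fs = 21.6 kHz.
21.6 kHz ≤ fs/2 = 25.1 kHz, appears at 21.6 kHz.
84.6 kHz mod fs = 34.4 kHz.
34.4 kHz > fs/2 = 25.1 kHz, folds to fs − 34.4 kHz = 15.8 kHz.
160.2 kHz mod fs = 9.6 kHz.
9.6 kHz ≤ fs/2 = 25.1 kHz, appears at 9.6 kHz.
Distinct values: {9.6 kHz, 15.8 kHz, 21.6 kHz}.

9.6 kHz, 15.8 kHz, 21.6 kHz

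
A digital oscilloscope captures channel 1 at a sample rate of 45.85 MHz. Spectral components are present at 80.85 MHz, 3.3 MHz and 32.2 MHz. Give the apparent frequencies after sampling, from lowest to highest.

3.3 MHz, 10.85 MHz, 13.65 MHz

fs/2 = 22.925 MHz.
80.85 MHz mod fs = 35 MHz.
35 MHz > fs/2 = 22.925 MHz, folds to fs − 35 MHz = 10.85 MHz.
3.3 MHz ≤ fs/2 = 22.925 MHz, passes unchanged.
32.2 MHz > fs/2 = 22.925 MHz, folds to fs − 32.2 MHz = 13.65 MHz.
Distinct values: {3.3 MHz, 10.85 MHz, 13.65 MHz}.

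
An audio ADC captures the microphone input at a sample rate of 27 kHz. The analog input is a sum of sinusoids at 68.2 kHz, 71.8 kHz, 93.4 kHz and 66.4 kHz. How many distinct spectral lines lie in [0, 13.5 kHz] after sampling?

3

fs/2 = 13.5 kHz.
68.2 kHz mod fs = 14.2 kHz.
14.2 kHz > fs/2 = 13.5 kHz, folds to fs − 14.2 kHz = 12.8 kHz.
71.8 kHz mod fs = 17.8 kHz.
17.8 kHz > fs/2 = 13.5 kHz, folds to fs − 17.8 kHz = 9.2 kHz.
93.4 kHz mod fs = 12.4 kHz.
12.4 kHz ≤ fs/2 = 13.5 kHz, appears at 12.4 kHz.
66.4 kHz mod fs = 12.4 kHz.
12.4 kHz ≤ fs/2 = 13.5 kHz, appears at 12.4 kHz.
Distinct values: {9.2 kHz, 12.4 kHz, 12.8 kHz} → 3.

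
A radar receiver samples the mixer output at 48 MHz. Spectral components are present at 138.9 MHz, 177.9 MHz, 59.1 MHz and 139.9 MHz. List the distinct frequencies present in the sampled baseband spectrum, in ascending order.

fs/2 = 24 MHz.
138.9 MHz mod fs = 42.9 MHz.
42.9 MHz > fs/2 = 24 MHz, folds to fs − 42.9 MHz = 5.1 MHz.
177.9 MHz mod fs = 33.9 MHz.
33.9 MHz > fs/2 = 24 MHz, folds to fs − 33.9 MHz = 14.1 MHz.
59.1 MHz mod fs = 11.1 MHz.
11.1 MHz ≤ fs/2 = 24 MHz, appears at 11.1 MHz.
139.9 MHz mod fs = 43.9 MHz.
43.9 MHz > fs/2 = 24 MHz, folds to fs − 43.9 MHz = 4.1 MHz.
Distinct values: {4.1 MHz, 5.1 MHz, 11.1 MHz, 14.1 MHz}.

4.1 MHz, 5.1 MHz, 11.1 MHz, 14.1 MHz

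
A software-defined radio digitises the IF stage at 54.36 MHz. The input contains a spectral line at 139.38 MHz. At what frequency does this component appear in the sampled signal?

23.7 MHz

139.38 MHz mod fs = 30.66 MHz.
30.66 MHz > fs/2 = 27.18 MHz, folds to fs − 30.66 MHz = 23.7 MHz.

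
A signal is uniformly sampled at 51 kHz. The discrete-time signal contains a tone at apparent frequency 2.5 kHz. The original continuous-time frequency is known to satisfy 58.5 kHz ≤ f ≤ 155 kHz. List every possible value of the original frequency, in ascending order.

99.5 kHz, 104.5 kHz, 150.5 kHz

Frequencies that alias to 2.5 kHz are k·fs ± 2.5 kHz for integer k ≥ 0.
k=0: 2.5 kHz.
k=1: 48.5 kHz, 53.5 kHz.
k=2: 99.5 kHz, 104.5 kHz.
k=3: 150.5 kHz, 155.5 kHz.
k=4: 201.5 kHz, 206.5 kHz.
Within [58.5 kHz, 155 kHz]: 99.5 kHz, 104.5 kHz, 150.5 kHz.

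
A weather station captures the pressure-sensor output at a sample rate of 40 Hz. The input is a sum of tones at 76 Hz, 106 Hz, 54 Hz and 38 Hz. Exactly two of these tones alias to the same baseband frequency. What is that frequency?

14 Hz

fs/2 = 20 Hz.
76 Hz mod fs = 36 Hz.
36 Hz > fs/2 = 20 Hz, folds to fs − 36 Hz = 4 Hz.
106 Hz mod fs = 26 Hz.
26 Hz > fs/2 = 20 Hz, folds to fs − 26 Hz = 14 Hz.
54 Hz mod fs = 14 Hz.
14 Hz ≤ fs/2 = 20 Hz, appears at 14 Hz.
38 Hz > fs/2 = 20 Hz, folds to fs − 38 Hz = 2 Hz.
54 Hz and 106 Hz both map to 14 Hz.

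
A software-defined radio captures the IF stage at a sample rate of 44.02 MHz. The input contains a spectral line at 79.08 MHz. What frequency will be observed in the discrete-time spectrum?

8.96 MHz

79.08 MHz mod fs = 35.06 MHz.
35.06 MHz > fs/2 = 22.01 MHz, folds to fs − 35.06 MHz = 8.96 MHz.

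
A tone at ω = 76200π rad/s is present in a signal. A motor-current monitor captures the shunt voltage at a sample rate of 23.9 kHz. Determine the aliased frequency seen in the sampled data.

ω = 76200π rad/s → f = ω/(2π) = 38100 Hz = 38.1 kHz.
38.1 kHz mod fs = 14.2 kHz.
14.2 kHz > fs/2 = 11.95 kHz, folds to fs − 14.2 kHz = 9.7 kHz.

9.7 kHz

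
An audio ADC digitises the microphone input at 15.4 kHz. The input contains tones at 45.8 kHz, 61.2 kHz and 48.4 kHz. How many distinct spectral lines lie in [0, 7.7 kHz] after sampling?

2

fs/2 = 7.7 kHz.
45.8 kHz mod fs = 15 kHz.
15 kHz > fs/2 = 7.7 kHz, folds to fs − 15 kHz = 0.4 kHz.
61.2 kHz mod fs = 15 kHz.
15 kHz > fs/2 = 7.7 kHz, folds to fs − 15 kHz = 0.4 kHz.
48.4 kHz mod fs = 2.2 kHz.
2.2 kHz ≤ fs/2 = 7.7 kHz, appears at 2.2 kHz.
Distinct values: {0.4 kHz, 2.2 kHz} → 2.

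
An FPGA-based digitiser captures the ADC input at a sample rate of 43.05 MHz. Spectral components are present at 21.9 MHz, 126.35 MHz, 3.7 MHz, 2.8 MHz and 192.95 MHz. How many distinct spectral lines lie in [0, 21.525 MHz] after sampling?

fs/2 = 21.525 MHz.
21.9 MHz > fs/2 = 21.525 MHz, folds to fs − 21.9 MHz = 21.15 MHz.
126.35 MHz mod fs = 40.25 MHz.
40.25 MHz > fs/2 = 21.525 MHz, folds to fs − 40.25 MHz = 2.8 MHz.
3.7 MHz ≤ fs/2 = 21.525 MHz, passes unchanged.
2.8 MHz ≤ fs/2 = 21.525 MHz, passes unchanged.
192.95 MHz mod fs = 20.75 MHz.
20.75 MHz ≤ fs/2 = 21.525 MHz, appears at 20.75 MHz.
Distinct values: {2.8 MHz, 3.7 MHz, 20.75 MHz, 21.15 MHz} → 4.

4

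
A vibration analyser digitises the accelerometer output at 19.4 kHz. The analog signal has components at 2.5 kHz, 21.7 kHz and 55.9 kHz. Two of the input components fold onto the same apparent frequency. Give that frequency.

fs/2 = 9.7 kHz.
2.5 kHz ≤ fs/2 = 9.7 kHz, passes unchanged.
21.7 kHz mod fs = 2.3 kHz.
2.3 kHz ≤ fs/2 = 9.7 kHz, appears at 2.3 kHz.
55.9 kHz mod fs = 17.1 kHz.
17.1 kHz > fs/2 = 9.7 kHz, folds to fs − 17.1 kHz = 2.3 kHz.
21.7 kHz and 55.9 kHz both map to 2.3 kHz.

2.3 kHz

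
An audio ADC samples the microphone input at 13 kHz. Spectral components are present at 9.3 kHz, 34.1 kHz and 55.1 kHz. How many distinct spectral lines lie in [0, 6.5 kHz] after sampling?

3

fs/2 = 6.5 kHz.
9.3 kHz > fs/2 = 6.5 kHz, folds to fs − 9.3 kHz = 3.7 kHz.
34.1 kHz mod fs = 8.1 kHz.
8.1 kHz > fs/2 = 6.5 kHz, folds to fs − 8.1 kHz = 4.9 kHz.
55.1 kHz mod fs = 3.1 kHz.
3.1 kHz ≤ fs/2 = 6.5 kHz, appears at 3.1 kHz.
Distinct values: {3.1 kHz, 3.7 kHz, 4.9 kHz} → 3.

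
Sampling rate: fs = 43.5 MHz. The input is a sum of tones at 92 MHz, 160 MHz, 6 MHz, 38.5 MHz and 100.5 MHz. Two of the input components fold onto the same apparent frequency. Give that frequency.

fs/2 = 21.75 MHz.
92 MHz mod fs = 5 MHz.
5 MHz ≤ fs/2 = 21.75 MHz, appears at 5 MHz.
160 MHz mod fs = 29.5 MHz.
29.5 MHz > fs/2 = 21.75 MHz, folds to fs − 29.5 MHz = 14 MHz.
6 MHz ≤ fs/2 = 21.75 MHz, passes unchanged.
38.5 MHz > fs/2 = 21.75 MHz, folds to fs − 38.5 MHz = 5 MHz.
100.5 MHz mod fs = 13.5 MHz.
13.5 MHz ≤ fs/2 = 21.75 MHz, appears at 13.5 MHz.
38.5 MHz and 92 MHz both map to 5 MHz.

5 MHz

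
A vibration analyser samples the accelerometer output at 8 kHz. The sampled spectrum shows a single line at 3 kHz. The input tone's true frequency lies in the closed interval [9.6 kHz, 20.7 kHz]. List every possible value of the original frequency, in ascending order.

11 kHz, 13 kHz, 19 kHz

Frequencies that alias to 3 kHz are k·fs ± 3 kHz for integer k ≥ 0.
k=0: 3 kHz.
k=1: 5 kHz, 11 kHz.
k=2: 13 kHz, 19 kHz.
k=3: 21 kHz, 27 kHz.
Within [9.6 kHz, 20.7 kHz]: 11 kHz, 13 kHz, 19 kHz.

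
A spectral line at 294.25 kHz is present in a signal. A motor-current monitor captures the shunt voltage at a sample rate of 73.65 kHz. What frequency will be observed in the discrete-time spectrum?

294.25 kHz mod fs = 73.3 kHz.
73.3 kHz > fs/2 = 36.825 kHz, folds to fs − 73.3 kHz = 0.35 kHz.

0.35 kHz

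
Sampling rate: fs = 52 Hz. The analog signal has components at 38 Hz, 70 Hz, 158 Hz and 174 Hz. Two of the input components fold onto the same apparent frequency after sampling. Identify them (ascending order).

fs/2 = 26 Hz.
38 Hz > fs/2 = 26 Hz, folds to fs − 38 Hz = 14 Hz.
70 Hz mod fs = 18 Hz.
18 Hz ≤ fs/2 = 26 Hz, appears at 18 Hz.
158 Hz mod fs = 2 Hz.
2 Hz ≤ fs/2 = 26 Hz, appears at 2 Hz.
174 Hz mod fs = 18 Hz.
18 Hz ≤ fs/2 = 26 Hz, appears at 18 Hz.
70 Hz and 174 Hz both map to 18 Hz.

70 Hz, 174 Hz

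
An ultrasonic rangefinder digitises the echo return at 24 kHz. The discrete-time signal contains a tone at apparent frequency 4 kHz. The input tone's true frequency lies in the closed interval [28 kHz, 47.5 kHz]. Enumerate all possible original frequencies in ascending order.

28 kHz, 44 kHz

Frequencies that alias to 4 kHz are k·fs ± 4 kHz for integer k ≥ 0.
k=0: 4 kHz.
k=1: 20 kHz, 28 kHz.
k=2: 44 kHz, 52 kHz.
k=3: 68 kHz, 76 kHz.
Within [28 kHz, 47.5 kHz]: 28 kHz, 44 kHz.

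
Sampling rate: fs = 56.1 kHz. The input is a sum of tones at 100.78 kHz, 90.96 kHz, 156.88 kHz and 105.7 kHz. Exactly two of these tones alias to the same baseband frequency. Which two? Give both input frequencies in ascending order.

100.78 kHz, 156.88 kHz

fs/2 = 28.05 kHz.
100.78 kHz mod fs = 44.68 kHz.
44.68 kHz > fs/2 = 28.05 kHz, folds to fs − 44.68 kHz = 11.42 kHz.
90.96 kHz mod fs = 34.86 kHz.
34.86 kHz > fs/2 = 28.05 kHz, folds to fs − 34.86 kHz = 21.24 kHz.
156.88 kHz mod fs = 44.68 kHz.
44.68 kHz > fs/2 = 28.05 kHz, folds to fs − 44.68 kHz = 11.42 kHz.
105.7 kHz mod fs = 49.6 kHz.
49.6 kHz > fs/2 = 28.05 kHz, folds to fs − 49.6 kHz = 6.5 kHz.
100.78 kHz and 156.88 kHz both map to 11.42 kHz.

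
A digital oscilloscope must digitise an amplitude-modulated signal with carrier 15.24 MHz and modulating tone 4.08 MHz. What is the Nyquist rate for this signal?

38.64 MHz

AM sidebands sit at fc ± fm = 11.16 MHz and 19.32 MHz.
Highest-frequency component: 19.32 MHz.
Nyquist rate = 2 × 19.32 MHz = 38.64 MHz.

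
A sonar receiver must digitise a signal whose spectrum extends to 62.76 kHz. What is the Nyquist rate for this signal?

Nyquist rate = 2 × 62.76 kHz = 125.52 kHz.

125.52 kHz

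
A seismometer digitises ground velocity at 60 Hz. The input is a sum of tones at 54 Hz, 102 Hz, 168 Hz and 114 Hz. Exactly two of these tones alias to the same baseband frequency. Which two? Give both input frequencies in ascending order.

fs/2 = 30 Hz.
54 Hz > fs/2 = 30 Hz, folds to fs − 54 Hz = 6 Hz.
102 Hz mod fs = 42 Hz.
42 Hz > fs/2 = 30 Hz, folds to fs − 42 Hz = 18 Hz.
168 Hz mod fs = 48 Hz.
48 Hz > fs/2 = 30 Hz, folds to fs − 48 Hz = 12 Hz.
114 Hz mod fs = 54 Hz.
54 Hz > fs/2 = 30 Hz, folds to fs − 54 Hz = 6 Hz.
54 Hz and 114 Hz both map to 6 Hz.

54 Hz, 114 Hz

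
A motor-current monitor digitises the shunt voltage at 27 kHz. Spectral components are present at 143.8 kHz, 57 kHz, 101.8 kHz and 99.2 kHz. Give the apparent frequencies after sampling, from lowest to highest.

3 kHz, 6.2 kHz, 8.8 kHz

fs/2 = 13.5 kHz.
143.8 kHz mod fs = 8.8 kHz.
8.8 kHz ≤ fs/2 = 13.5 kHz, appears at 8.8 kHz.
57 kHz mod fs = 3 kHz.
3 kHz ≤ fs/2 = 13.5 kHz, appears at 3 kHz.
101.8 kHz mod fs = 20.8 kHz.
20.8 kHz > fs/2 = 13.5 kHz, folds to fs − 20.8 kHz = 6.2 kHz.
99.2 kHz mod fs = 18.2 kHz.
18.2 kHz > fs/2 = 13.5 kHz, folds to fs − 18.2 kHz = 8.8 kHz.
Distinct values: {3 kHz, 6.2 kHz, 8.8 kHz}.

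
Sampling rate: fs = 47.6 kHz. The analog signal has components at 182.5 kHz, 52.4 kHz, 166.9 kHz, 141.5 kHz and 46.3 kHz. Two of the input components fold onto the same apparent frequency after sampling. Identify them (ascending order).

fs/2 = 23.8 kHz.
182.5 kHz mod fs = 39.7 kHz.
39.7 kHz > fs/2 = 23.8 kHz, folds to fs − 39.7 kHz = 7.9 kHz.
52.4 kHz mod fs = 4.8 kHz.
4.8 kHz ≤ fs/2 = 23.8 kHz, appears at 4.8 kHz.
166.9 kHz mod fs = 24.1 kHz.
24.1 kHz > fs/2 = 23.8 kHz, folds to fs − 24.1 kHz = 23.5 kHz.
141.5 kHz mod fs = 46.3 kHz.
46.3 kHz > fs/2 = 23.8 kHz, folds to fs − 46.3 kHz = 1.3 kHz.
46.3 kHz > fs/2 = 23.8 kHz, folds to fs − 46.3 kHz = 1.3 kHz.
46.3 kHz and 141.5 kHz both map to 1.3 kHz.

46.3 kHz, 141.5 kHz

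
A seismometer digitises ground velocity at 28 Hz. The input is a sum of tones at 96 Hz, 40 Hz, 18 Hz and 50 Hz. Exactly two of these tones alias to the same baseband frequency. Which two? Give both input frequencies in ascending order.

fs/2 = 14 Hz.
96 Hz mod fs = 12 Hz.
12 Hz ≤ fs/2 = 14 Hz, appears at 12 Hz.
40 Hz mod fs = 12 Hz.
12 Hz ≤ fs/2 = 14 Hz, appears at 12 Hz.
18 Hz > fs/2 = 14 Hz, folds to fs − 18 Hz = 10 Hz.
50 Hz mod fs = 22 Hz.
22 Hz > fs/2 = 14 Hz, folds to fs − 22 Hz = 6 Hz.
40 Hz and 96 Hz both map to 12 Hz.

40 Hz, 96 Hz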